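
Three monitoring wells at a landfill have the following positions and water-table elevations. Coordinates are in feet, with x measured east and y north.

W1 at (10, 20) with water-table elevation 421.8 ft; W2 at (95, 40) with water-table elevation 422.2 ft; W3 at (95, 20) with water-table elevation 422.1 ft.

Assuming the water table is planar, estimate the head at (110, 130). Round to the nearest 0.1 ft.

422.7 ft

Differences from W1: to W2 (Δx, Δy, Δh) = (85, 20, +0.4); to W3 = (85, 0, +0.3).
Solve a·Δx + b·Δy = Δh: det = 85·0 − 85·20 = -1700.
∂h/∂x = [(+0.4)·0 − (+0.3)·20] / -1700 = +0.003529
∂h/∂y = [85·(+0.3) − 85·(+0.4)] / -1700 = +0.005000
h(110, 130) = 421.8 + (+0.003529)·(100) + (+0.005000)·(110) = 421.8 +0.353 +0.550 = 422.703 ft.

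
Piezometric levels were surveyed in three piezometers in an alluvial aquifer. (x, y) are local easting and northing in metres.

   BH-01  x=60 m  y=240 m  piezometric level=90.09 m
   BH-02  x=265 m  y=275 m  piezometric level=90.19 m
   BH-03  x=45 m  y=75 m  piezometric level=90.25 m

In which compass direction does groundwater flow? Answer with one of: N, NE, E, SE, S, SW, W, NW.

NW

Taking BH-01 as reference: BH-02−BH-01 = (205, 35, +0.10); BH-03−BH-01 = (-15, -165, +0.16).
Solve a·Δx + b·Δy = Δh: det = 205·(-165) − (-15)·35 = -33300.
∂h/∂x = [(+0.10)·(-165) − (+0.16)·35] / -33300 = +0.0006637
∂h/∂y = [205·(+0.16) − (-15)·(+0.10)] / -33300 = -0.001030
Flow = −∇h = (-0.0006637 east, +0.001030 north), which points northwest.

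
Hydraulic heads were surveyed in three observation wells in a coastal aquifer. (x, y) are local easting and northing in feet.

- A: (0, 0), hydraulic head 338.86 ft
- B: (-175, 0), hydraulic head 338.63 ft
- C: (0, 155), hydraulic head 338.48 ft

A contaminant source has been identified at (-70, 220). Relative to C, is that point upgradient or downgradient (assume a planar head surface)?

∂h/∂x = (338.63 − 338.86) / (-175 − 0) = +0.001314
∂h/∂y = (338.48 − 338.86) / (155 − 0) = -0.002452
Head at (-70, 220) = 338.86 + (+0.001314)·(-70) + (-0.002452)·(220) = 338.23 ft.
That is lower than the 338.48 ft at C, so the point is downgradient.

downgradient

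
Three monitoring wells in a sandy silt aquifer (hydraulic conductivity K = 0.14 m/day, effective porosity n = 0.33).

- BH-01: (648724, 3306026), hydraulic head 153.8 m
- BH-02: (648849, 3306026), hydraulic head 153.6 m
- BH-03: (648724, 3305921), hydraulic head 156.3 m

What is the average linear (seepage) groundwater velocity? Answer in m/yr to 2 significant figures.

3.7 m/yr

∂h/∂x = (153.6 − 153.8) / (648849 − 648724) = -0.001600
∂h/∂y = (156.3 − 153.8) / (3305921 − 3306026) = -0.02381
|∇h| = √(-0.001600² + -0.02381²) = 0.02386
Seepage velocity v = K·i/n = 0.14 × 0.02386 / 0.33 = 0.01012 m/day = 3.696 m/yr.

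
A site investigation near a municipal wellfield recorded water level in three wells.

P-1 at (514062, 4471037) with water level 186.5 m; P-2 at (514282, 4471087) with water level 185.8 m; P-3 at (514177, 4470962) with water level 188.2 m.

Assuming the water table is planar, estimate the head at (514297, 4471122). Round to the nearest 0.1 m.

185.1 m

Differences from P-1: to P-2 (Δx, Δy, Δh) = (220, 50, -0.7); to P-3 = (115, -75, +1.7).
Determinant of the coordinate differences = 220·(-75) − 115·50 = -22250.
∂h/∂x = [(-0.7)·(-75) − (+1.7)·50] / -22250 = +0.001461
∂h/∂y = [220·(+1.7) − 115·(-0.7)] / -22250 = -0.02043
h(514297, 4471122) = 186.5 + (+0.001461)·(235) + (-0.02043)·(85) = 186.5 +0.343 -1.736 = 185.107 m.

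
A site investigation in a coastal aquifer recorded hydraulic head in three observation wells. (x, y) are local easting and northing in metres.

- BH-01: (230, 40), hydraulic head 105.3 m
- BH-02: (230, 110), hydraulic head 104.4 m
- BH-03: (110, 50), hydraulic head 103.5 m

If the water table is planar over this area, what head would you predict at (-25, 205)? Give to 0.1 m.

99.6 m

Taking BH-01 as reference: BH-02−BH-01 = (0, 70, -0.9); BH-03−BH-01 = (-120, 10, -1.8).
Determinant of the coordinate differences = 0·10 − (-120)·70 = 8400.
∂h/∂x = [(-0.9)·10 − (-1.8)·70] / 8400 = +0.01393
∂h/∂y = [0·(-1.8) − (-120)·(-0.9)] / 8400 = -0.01286
h(-25, 205) = 105.3 + (+0.01393)·(-255) + (-0.01286)·(165) = 105.3 -3.552 -2.121 = 99.627 m.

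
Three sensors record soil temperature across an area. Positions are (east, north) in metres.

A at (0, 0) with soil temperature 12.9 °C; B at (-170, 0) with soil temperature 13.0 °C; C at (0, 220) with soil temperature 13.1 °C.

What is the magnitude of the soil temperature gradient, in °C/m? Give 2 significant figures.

0.0011 °C/m

∂T/∂x = (13.0 − 12.9) / (-170 − 0) = -0.0005882
∂T/∂y = (13.1 − 12.9) / (220 − 0) = +0.0009091
|∇f| = √(-0.0005882² + 0.0009091²) = 0.001083 °C/m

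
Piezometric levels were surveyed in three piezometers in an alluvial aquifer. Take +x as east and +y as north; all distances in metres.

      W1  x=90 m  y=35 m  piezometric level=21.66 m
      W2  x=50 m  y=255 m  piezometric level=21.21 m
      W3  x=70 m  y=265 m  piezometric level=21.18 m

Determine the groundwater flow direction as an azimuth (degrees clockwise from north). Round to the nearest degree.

Taking W1 as reference: W2−W1 = (-40, 220, -0.45); W3−W1 = (-20, 230, -0.48).
Determinant of the coordinate differences = (-40)·230 − (-20)·220 = -4800.
∂h/∂x = [(-0.45)·230 − (-0.48)·220] / -4800 = -0.0004375
∂h/∂y = [(-40)·(-0.48) − (-20)·(-0.45)] / -4800 = -0.002125
Flow direction (−∇h) has components (+0.0004375 E, +0.002125 N).
Azimuth = atan2(E, N) = atan2(+0.0004375, +0.002125) = 11.6° ≈ 012°.

012°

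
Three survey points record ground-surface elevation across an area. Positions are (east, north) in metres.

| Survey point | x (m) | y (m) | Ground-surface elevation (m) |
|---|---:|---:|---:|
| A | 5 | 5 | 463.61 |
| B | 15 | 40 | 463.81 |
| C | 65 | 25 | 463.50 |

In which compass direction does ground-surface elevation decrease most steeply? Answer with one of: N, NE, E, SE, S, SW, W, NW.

Taking A as reference: B−A = (10, 35, +0.20); C−A = (60, 20, -0.11).
Solve a·Δx + b·Δy = Δz: det = 10·20 − 60·35 = -1900.
∂z/∂x = [(+0.20)·20 − (-0.11)·35] / -1900 = -0.004132
∂z/∂y = [10·(-0.11) − 60·(+0.20)] / -1900 = +0.006895
Steepest decrease is along −∇f = (+0.004132 E, -0.006895 N) → southeast.

SE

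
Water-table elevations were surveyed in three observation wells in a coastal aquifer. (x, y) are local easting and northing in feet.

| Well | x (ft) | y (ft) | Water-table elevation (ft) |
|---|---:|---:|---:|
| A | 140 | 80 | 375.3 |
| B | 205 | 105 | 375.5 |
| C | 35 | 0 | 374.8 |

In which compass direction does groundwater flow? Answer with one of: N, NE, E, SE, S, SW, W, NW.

Taking A as reference: B−A = (65, 25, +0.2); C−A = (-105, -80, -0.5).
Solve a·Δx + b·Δy = Δh: det = 65·(-80) − (-105)·25 = -2575.
∂h/∂x = [(+0.2)·(-80) − (-0.5)·25] / -2575 = +0.001359
∂h/∂y = [65·(-0.5) − (-105)·(+0.2)] / -2575 = +0.004466
Flow = −∇h = (-0.001359 east, -0.004466 north), which points south.

S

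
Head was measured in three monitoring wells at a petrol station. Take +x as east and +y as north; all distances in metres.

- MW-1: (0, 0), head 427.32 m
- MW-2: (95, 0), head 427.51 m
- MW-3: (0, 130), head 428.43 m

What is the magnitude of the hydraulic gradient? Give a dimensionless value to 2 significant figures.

∂h/∂x = (427.51 − 427.32) / (95 − 0) = +0.002000
∂h/∂y = (428.43 − 427.32) / (130 − 0) = +0.008538
|∇h| = √(0.002000² + 0.008538²) = 0.008769

0.0088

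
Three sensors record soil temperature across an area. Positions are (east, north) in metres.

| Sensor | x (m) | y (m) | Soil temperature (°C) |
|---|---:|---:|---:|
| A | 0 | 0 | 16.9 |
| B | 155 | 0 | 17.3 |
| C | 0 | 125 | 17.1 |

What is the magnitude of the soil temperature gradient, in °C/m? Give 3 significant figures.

∂T/∂x = (17.3 − 16.9) / (155 − 0) = +0.002581
∂T/∂y = (17.1 − 16.9) / (125 − 0) = +0.001600
|∇f| = √(0.002581² + 0.001600²) = 0.003037 °C/m

0.00304 °C/m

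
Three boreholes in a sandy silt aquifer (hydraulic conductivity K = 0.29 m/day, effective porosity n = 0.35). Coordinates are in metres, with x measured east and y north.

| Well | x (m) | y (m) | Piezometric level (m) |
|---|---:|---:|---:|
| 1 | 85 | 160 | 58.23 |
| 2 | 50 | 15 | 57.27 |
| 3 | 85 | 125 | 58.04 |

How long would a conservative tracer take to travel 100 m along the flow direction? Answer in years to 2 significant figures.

Differences from 1: to 2 (Δx, Δy, Δh) = (-35, -145, -0.96); to 3 = (0, -35, -0.19).
Determinant of the coordinate differences = (-35)·(-35) − 0·(-145) = 1225.
∂h/∂x = [(-0.96)·(-35) − (-0.19)·(-145)] / 1225 = +0.004939
∂h/∂y = [(-35)·(-0.19) − 0·(-0.96)] / 1225 = +0.005429
|∇h| = √(0.004939² + 0.005429²) = 0.007339
Seepage velocity v = K·i/n = 0.29 × 0.007339 / 0.35 = 0.006081 m/day.
t = 100 / 0.006081 = 1.644e+04 days = 45 years.

45 years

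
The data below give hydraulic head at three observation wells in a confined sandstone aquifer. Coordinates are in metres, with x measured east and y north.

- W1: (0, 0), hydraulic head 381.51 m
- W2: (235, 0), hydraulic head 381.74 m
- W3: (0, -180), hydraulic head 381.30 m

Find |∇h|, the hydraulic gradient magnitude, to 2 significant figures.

∂h/∂x = (381.74 − 381.51) / (235 − 0) = +0.0009787
∂h/∂y = (381.30 − 381.51) / (-180 − 0) = +0.001167
|∇h| = √(0.0009787² + 0.001167²) = 0.001523

0.0015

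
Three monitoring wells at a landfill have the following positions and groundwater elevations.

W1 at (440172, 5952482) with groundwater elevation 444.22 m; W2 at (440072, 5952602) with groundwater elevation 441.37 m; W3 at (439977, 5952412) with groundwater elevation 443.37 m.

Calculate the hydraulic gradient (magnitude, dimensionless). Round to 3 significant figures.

Differences from W1: to W2 (Δx, Δy, Δh) = (-100, 120, -2.85); to W3 = (-195, -70, -0.85).
Determinant of the coordinate differences = (-100)·(-70) − (-195)·120 = 30400.
∂h/∂x = [(-2.85)·(-70) − (-0.85)·120] / 30400 = +0.009918
∂h/∂y = [(-100)·(-0.85) − (-195)·(-2.85)] / 30400 = -0.01549
|∇h| = √(0.009918² + -0.01549²) = 0.01839

0.0184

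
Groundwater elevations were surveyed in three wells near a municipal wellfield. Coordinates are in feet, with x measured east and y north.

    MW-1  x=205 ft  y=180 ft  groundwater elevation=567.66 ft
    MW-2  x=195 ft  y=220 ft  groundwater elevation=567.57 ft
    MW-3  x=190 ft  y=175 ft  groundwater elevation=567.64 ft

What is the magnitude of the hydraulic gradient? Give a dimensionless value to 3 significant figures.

Differences from MW-1: to MW-2 (Δx, Δy, Δh) = (-10, 40, -0.09); to MW-3 = (-15, -5, -0.02).
Solve a·Δx + b·Δy = Δh: det = (-10)·(-5) − (-15)·40 = 650.
∂h/∂x = [(-0.09)·(-5) − (-0.02)·40] / 650 = +0.001923
∂h/∂y = [(-10)·(-0.02) − (-15)·(-0.09)] / 650 = -0.001769
|∇h| = √(0.001923² + -0.001769²) = 0.002613

0.00261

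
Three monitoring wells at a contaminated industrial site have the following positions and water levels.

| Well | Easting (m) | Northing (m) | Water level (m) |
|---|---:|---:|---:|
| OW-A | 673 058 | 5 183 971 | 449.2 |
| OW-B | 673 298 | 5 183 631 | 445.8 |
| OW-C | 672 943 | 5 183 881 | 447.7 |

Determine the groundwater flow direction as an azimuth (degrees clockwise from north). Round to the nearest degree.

195°

Differences from OW-A: to OW-B (Δx, Δy, Δh) = (240, -340, -3.4); to OW-C = (-115, -90, -1.5).
Determinant of the coordinate differences = 240·(-90) − (-115)·(-340) = -60700.
∂h/∂x = [(-3.4)·(-90) − (-1.5)·(-340)] / -60700 = +0.003361
∂h/∂y = [240·(-1.5) − (-115)·(-3.4)] / -60700 = +0.01237
Flow direction (−∇h) has components (-0.003361 E, -0.01237 N).
Azimuth = atan2(E, N) = atan2(-0.003361, -0.01237) = 195.2° ≈ 195°.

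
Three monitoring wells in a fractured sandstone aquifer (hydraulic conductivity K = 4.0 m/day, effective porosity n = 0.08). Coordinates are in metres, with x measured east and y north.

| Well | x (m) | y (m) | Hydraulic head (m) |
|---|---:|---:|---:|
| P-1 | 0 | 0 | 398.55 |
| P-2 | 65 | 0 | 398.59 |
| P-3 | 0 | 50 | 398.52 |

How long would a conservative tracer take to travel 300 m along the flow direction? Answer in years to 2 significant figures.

19 years

∂h/∂x = (398.59 − 398.55) / (65 − 0) = +0.0006154
∂h/∂y = (398.52 − 398.55) / (50 − 0) = -0.0006000
|∇h| = √(0.0006154² + -0.0006000²) = 0.0008595
Seepage velocity v = K·i/n = 4.0 × 0.0008595 / 0.08 = 0.04297 m/day.
t = 300 / 0.04297 = 6982 days = 19.1 years.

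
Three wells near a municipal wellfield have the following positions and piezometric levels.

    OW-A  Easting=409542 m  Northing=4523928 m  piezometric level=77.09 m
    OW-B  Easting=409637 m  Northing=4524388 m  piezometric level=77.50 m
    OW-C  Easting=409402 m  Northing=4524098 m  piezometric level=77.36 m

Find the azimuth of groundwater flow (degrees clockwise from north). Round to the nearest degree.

Differences from OW-A: to OW-B (Δx, Δy, Δh) = (95, 460, +0.41); to OW-C = (-140, 170, +0.27).
Determinant of the coordinate differences = 95·170 − (-140)·460 = 80550.
∂h/∂x = [(+0.41)·170 − (+0.27)·460] / 80550 = -0.0006766
∂h/∂y = [95·(+0.27) − (-140)·(+0.41)] / 80550 = +0.001031
Flow direction (−∇h) has components (+0.0006766 E, -0.001031 N).
Azimuth = atan2(E, N) = atan2(+0.0006766, -0.001031) = 146.7° ≈ 147°.

147°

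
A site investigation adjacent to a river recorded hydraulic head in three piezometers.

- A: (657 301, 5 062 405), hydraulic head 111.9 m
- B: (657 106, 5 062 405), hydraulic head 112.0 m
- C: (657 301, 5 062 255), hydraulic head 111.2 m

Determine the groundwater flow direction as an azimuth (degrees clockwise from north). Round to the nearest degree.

∂h/∂x = (112.0 − 111.9) / (657106 − 657301) = -0.0005128
∂h/∂y = (111.2 − 111.9) / (5062255 − 5062405) = +0.004667
Flow direction (−∇h) has components (+0.0005128 E, -0.004667 N).
Azimuth = atan2(E, N) = atan2(+0.0005128, -0.004667) = 173.7° ≈ 174°.

174°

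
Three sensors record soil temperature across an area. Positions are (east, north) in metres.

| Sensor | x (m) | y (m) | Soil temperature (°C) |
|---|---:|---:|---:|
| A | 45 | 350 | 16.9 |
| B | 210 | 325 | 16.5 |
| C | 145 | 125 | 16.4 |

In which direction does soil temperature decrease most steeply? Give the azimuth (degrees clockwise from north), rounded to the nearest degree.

119°

With T = a·x + b·y + c and A as origin, the differences give:
  165·a + (-25)·b = -0.4
  100·a + (-225)·b = -0.5
Eliminate b (×(-225) and ×(-25), subtract): -34625·a = 77.50 → a = ∂T/∂x = -0.002238
Back-substitute: b = ∂T/∂y = +0.001227.
Steepest decrease is along −∇f: components (+0.002238 E, -0.001227 N).
Azimuth = atan2(+0.002238, -0.001227) = 118.7° ≈ 119°.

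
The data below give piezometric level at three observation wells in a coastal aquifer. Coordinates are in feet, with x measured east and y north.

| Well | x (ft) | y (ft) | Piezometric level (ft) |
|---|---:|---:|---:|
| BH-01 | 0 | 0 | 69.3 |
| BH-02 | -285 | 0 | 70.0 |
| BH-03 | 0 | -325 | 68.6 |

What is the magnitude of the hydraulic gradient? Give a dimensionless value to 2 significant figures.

0.0033

∂h/∂x = (70.0 − 69.3) / (-285 − 0) = -0.002456
∂h/∂y = (68.6 − 69.3) / (-325 − 0) = +0.002154
|∇h| = √(-0.002456² + 0.002154²) = 0.003267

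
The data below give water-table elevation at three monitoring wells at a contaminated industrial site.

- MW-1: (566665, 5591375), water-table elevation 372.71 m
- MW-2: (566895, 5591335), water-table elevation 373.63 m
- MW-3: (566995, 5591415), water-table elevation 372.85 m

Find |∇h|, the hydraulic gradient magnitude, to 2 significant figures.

0.012

Three-point gradient (reference MW-1): Δ to MW-2 = (230, -40, +0.92), Δ to MW-3 = (330, 40, +0.14).
∂h/∂x = +0.001893, ∂h/∂y = -0.01212 (det = 22400).
|∇h| = √(0.001893² + -0.01212²) = 0.01227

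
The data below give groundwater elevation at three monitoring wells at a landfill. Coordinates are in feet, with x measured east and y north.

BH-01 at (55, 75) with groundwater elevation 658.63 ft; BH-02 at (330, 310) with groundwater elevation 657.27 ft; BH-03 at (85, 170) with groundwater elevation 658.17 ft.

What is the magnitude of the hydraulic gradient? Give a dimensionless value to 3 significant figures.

0.00463

With h = a·x + b·y + c and BH-01 as origin, the differences give:
  275·a + 235·b = -1.36
  30·a + 95·b = -0.46
Eliminate b (×95 and ×235, subtract): 19075·a = -21.100 → a = ∂h/∂x = -0.001106
Back-substitute: b = ∂h/∂y = -0.004493.
|∇h| = √(-0.001106² + -0.004493²) = 0.004627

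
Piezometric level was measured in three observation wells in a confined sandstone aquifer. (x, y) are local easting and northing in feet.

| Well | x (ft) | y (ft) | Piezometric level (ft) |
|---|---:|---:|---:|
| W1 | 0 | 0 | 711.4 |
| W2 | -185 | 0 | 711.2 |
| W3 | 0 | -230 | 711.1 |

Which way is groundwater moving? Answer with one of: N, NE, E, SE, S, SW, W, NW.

∂h/∂x = (711.2 − 711.4) / (-185 − 0) = +0.001081
∂h/∂y = (711.1 − 711.4) / (-230 − 0) = +0.001304
Flow = −∇h = (-0.001081 east, -0.001304 north), which points southwest.

SW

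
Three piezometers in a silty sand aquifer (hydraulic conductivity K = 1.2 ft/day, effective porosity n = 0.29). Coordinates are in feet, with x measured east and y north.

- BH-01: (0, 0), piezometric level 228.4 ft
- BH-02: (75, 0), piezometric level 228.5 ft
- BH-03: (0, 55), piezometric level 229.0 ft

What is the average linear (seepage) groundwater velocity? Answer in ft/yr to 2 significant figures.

17 ft/yr

∂h/∂x = (228.5 − 228.4) / (75 − 0) = +0.001333
∂h/∂y = (229.0 − 228.4) / (55 − 0) = +0.01091
|∇h| = √(0.001333² + 0.01091²) = 0.01099
Seepage velocity v = K·i/n = 1.2 × 0.01099 / 0.29 = 0.04548 ft/day = 16.61 ft/yr.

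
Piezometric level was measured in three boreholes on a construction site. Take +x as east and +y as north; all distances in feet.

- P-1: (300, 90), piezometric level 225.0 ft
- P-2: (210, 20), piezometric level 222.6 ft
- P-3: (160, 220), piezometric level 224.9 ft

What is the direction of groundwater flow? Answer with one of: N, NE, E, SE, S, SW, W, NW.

SW

Taking P-1 as reference: P-2−P-1 = (-90, -70, -2.4); P-3−P-1 = (-140, 130, -0.1).
Solve a·Δx + b·Δy = Δh: det = (-90)·130 − (-140)·(-70) = -21500.
∂h/∂x = [(-2.4)·130 − (-0.1)·(-70)] / -21500 = +0.01484
∂h/∂y = [(-90)·(-0.1) − (-140)·(-2.4)] / -21500 = +0.01521
Flow = −∇h = (-0.01484 east, -0.01521 north), which points southwest.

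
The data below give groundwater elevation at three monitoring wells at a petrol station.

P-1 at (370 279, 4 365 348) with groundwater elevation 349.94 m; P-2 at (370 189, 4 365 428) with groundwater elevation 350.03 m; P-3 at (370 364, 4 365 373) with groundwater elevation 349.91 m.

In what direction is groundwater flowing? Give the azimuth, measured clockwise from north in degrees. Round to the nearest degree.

Taking P-1 as reference: P-2−P-1 = (-90, 80, +0.09); P-3−P-1 = (85, 25, -0.03).
Determinant of the coordinate differences = (-90)·25 − 85·80 = -9050.
∂h/∂x = [(+0.09)·25 − (-0.03)·80] / -9050 = -0.0005138
∂h/∂y = [(-90)·(-0.03) − 85·(+0.09)] / -9050 = +0.0005470
Flow direction (−∇h) has components (+0.0005138 E, -0.0005470 N).
Azimuth = atan2(E, N) = atan2(+0.0005138, -0.0005470) = 136.8° ≈ 137°.

137°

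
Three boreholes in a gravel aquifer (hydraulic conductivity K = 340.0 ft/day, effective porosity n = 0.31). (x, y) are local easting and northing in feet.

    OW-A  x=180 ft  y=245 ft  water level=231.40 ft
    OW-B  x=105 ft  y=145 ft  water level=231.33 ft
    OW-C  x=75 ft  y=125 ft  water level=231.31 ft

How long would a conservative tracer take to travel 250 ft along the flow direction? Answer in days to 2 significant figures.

Three-point gradient (reference OW-A): Δ to OW-B = (-75, -100, -0.07), Δ to OW-C = (-105, -120, -0.09).
∂h/∂x = +0.0004000, ∂h/∂y = +0.0004000 (det = -1500).
|∇h| = √(0.0004000² + 0.0004000²) = 0.0005657
Seepage velocity v = K·i/n = 340.0 × 0.0005657 / 0.31 = 0.6204 ft/day.
t = 250 / 0.6204 = 403 days.

400 days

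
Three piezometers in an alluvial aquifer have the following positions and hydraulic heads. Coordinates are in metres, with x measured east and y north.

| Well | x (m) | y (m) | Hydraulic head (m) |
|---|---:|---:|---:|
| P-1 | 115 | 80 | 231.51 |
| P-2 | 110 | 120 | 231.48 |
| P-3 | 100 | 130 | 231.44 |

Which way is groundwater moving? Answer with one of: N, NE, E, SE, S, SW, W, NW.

W

Differences from P-1: to P-2 (Δx, Δy, Δh) = (-5, 40, -0.03); to P-3 = (-15, 50, -0.07).
Determinant of the coordinate differences = (-5)·50 − (-15)·40 = 350.
∂h/∂x = [(-0.03)·50 − (-0.07)·40] / 350 = +0.003714
∂h/∂y = [(-5)·(-0.07) − (-15)·(-0.03)] / 350 = -0.0002857
Flow = −∇h = (-0.003714 east, +0.0002857 north), which points west.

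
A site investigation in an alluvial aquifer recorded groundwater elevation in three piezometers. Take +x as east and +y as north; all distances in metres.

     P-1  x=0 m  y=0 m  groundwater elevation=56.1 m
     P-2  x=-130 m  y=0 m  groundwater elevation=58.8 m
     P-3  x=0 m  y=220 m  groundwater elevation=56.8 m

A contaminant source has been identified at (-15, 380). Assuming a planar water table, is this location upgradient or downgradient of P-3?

upgradient

∂h/∂x = (58.8 − 56.1) / (-130 − 0) = -0.02077
∂h/∂y = (56.8 − 56.1) / (220 − 0) = +0.003182
Head at (-15, 380) = 56.1 + (-0.02077)·(-15) + (+0.003182)·(380) = 57.62 m.
That is higher than the 56.8 m at P-3, so the point is upgradient.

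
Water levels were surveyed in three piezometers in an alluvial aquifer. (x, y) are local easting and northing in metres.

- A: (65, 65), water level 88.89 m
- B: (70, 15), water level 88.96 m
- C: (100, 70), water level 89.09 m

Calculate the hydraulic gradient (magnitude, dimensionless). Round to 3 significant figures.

0.00589

Taking A as reference: B−A = (5, -50, +0.07); C−A = (35, 5, +0.20).
Solve a·Δx + b·Δy = Δh: det = 5·5 − 35·(-50) = 1775.
∂h/∂x = [(+0.07)·5 − (+0.20)·(-50)] / 1775 = +0.005831
∂h/∂y = [5·(+0.20) − 35·(+0.07)] / 1775 = -0.0008169
|∇h| = √(0.005831² + -0.0008169²) = 0.005888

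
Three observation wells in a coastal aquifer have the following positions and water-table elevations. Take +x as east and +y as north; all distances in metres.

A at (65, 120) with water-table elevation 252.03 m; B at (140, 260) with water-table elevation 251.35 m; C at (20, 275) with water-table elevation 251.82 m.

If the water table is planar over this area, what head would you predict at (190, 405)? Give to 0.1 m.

250.8 m

Three-point gradient (reference A): Δ to B = (75, 140, -0.68), Δ to C = (-45, 155, -0.21).
∂h/∂x = -0.004240, ∂h/∂y = -0.002586 (det = 17925).
h(190, 405) = 252.03 + (-0.004240)·(125) + (-0.002586)·(285) = 252.03 -0.530 -0.737 = 250.763 m.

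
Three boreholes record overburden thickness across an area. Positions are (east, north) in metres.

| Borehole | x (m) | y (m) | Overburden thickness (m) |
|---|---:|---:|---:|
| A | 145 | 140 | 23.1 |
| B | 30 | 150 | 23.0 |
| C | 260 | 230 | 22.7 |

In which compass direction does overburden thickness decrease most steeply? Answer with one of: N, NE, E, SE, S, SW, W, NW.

N

Taking A as reference: B−A = (-115, 10, -0.1); C−A = (115, 90, -0.4).
Determinant of the coordinate differences = (-115)·90 − 115·10 = -11500.
∂d/∂x = [(-0.1)·90 − (-0.4)·10] / -11500 = +0.0004348
∂d/∂y = [(-115)·(-0.4) − 115·(-0.1)] / -11500 = -0.005000
Steepest decrease is along −∇f = (-0.0004348 E, +0.005000 N) → north.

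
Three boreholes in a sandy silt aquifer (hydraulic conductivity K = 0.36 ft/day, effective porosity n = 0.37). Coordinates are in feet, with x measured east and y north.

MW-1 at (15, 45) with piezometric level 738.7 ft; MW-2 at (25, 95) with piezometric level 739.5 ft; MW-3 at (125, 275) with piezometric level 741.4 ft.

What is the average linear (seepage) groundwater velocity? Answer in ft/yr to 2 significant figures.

8.7 ft/yr

Differences from MW-1: to MW-2 (Δx, Δy, Δh) = (10, 50, +0.8); to MW-3 = (110, 230, +2.7).
Determinant of the coordinate differences = 10·230 − 110·50 = -3200.
∂h/∂x = [(+0.8)·230 − (+2.7)·50] / -3200 = -0.01531
∂h/∂y = [10·(+2.7) − 110·(+0.8)] / -3200 = +0.01906
|∇h| = √(-0.01531² + 0.01906²) = 0.02445
Seepage velocity v = K·i/n = 0.36 × 0.02445 / 0.37 = 0.02379 ft/day = 8.689 ft/yr.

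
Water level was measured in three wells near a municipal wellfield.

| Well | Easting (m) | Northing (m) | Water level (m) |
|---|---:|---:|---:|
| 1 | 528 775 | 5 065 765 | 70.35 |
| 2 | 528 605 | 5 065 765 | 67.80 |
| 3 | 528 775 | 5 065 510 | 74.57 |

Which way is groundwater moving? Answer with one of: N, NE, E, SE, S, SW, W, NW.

NW

∂h/∂x = (67.80 − 70.35) / (528605 − 528775) = +0.01500
∂h/∂y = (74.57 − 70.35) / (5065510 − 5065765) = -0.01655
Flow = −∇h = (-0.01500 east, +0.01655 north), which points northwest.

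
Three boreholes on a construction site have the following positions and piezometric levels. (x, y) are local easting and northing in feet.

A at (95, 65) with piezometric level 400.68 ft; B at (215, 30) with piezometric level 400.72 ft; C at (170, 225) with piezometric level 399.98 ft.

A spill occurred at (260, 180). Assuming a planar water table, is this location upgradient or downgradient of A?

downgradient

Taking A as reference: B−A = (120, -35, +0.04); C−A = (75, 160, -0.70).
Solve a·Δx + b·Δy = Δh: det = 120·160 − 75·(-35) = 21825.
∂h/∂x = [(+0.04)·160 − (-0.70)·(-35)] / 21825 = -0.0008293
∂h/∂y = [120·(-0.70) − 75·(+0.04)] / 21825 = -0.003986
Head at (260, 180) = 400.68 + (-0.0008293)·(165) + (-0.003986)·(115) = 400.08 ft.
That is lower than the 400.68 ft at A, so the point is downgradient.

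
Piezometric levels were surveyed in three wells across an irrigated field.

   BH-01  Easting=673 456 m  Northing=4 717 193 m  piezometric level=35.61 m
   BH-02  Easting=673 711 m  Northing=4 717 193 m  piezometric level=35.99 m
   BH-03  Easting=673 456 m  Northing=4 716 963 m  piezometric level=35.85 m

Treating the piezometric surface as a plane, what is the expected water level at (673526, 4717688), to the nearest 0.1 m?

∂h/∂x = (35.99 − 35.61) / (673711 − 673456) = +0.001490
∂h/∂y = (35.85 − 35.61) / (4716963 − 4717193) = -0.001043
h(673526, 4717688) = 35.61 + (+0.001490)·(70) + (-0.001043)·(495) = 35.61 +0.104 -0.517 = 35.198 m.

35.2 m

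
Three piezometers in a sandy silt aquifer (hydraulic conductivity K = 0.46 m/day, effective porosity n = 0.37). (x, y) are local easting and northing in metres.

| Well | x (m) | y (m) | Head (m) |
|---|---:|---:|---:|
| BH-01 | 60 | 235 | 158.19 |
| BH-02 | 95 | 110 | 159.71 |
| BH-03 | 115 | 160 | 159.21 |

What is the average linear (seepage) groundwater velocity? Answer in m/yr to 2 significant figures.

Differences from BH-01: to BH-02 (Δx, Δy, Δh) = (35, -125, +1.52); to BH-03 = (55, -75, +1.02).
Determinant of the coordinate differences = 35·(-75) − 55·(-125) = 4250.
∂h/∂x = [(+1.52)·(-75) − (+1.02)·(-125)] / 4250 = +0.003176
∂h/∂y = [35·(+1.02) − 55·(+1.52)] / 4250 = -0.01127
|∇h| = √(0.003176² + -0.01127²) = 0.01171
Seepage velocity v = K·i/n = 0.46 × 0.01171 / 0.37 = 0.01456 m/day = 5.318 m/yr.

5.3 m/yr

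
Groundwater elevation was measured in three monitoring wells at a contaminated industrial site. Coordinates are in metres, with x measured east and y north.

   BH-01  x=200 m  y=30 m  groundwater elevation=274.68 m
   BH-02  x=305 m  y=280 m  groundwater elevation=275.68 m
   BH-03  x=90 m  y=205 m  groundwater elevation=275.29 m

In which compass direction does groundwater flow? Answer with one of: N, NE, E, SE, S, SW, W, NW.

S

Differences from BH-01: to BH-02 (Δx, Δy, Δh) = (105, 250, +1.00); to BH-03 = (-110, 175, +0.61).
Determinant of the coordinate differences = 105·175 − (-110)·250 = 45875.
∂h/∂x = [(+1.00)·175 − (+0.61)·250] / 45875 = +0.0004905
∂h/∂y = [105·(+0.61) − (-110)·(+1.00)] / 45875 = +0.003794
Flow = −∇h = (-0.0004905 east, -0.003794 north), which points south.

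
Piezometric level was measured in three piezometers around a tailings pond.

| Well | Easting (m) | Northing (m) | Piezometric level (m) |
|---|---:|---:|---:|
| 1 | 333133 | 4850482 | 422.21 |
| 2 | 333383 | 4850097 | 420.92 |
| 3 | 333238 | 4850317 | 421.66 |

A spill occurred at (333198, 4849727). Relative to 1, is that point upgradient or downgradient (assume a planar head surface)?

downgradient

Three-point gradient (reference 1): Δ to 2 = (250, -385, -1.29), Δ to 3 = (105, -165, -0.55).
∂h/∂x = -0.001333, ∂h/∂y = +0.002485 (det = -825).
Head at (333198, 4849727) = 422.21 + (-0.001333)·(65) + (+0.002485)·(-755) = 420.25 m.
That is lower than the 422.21 m at 1, so the point is downgradient.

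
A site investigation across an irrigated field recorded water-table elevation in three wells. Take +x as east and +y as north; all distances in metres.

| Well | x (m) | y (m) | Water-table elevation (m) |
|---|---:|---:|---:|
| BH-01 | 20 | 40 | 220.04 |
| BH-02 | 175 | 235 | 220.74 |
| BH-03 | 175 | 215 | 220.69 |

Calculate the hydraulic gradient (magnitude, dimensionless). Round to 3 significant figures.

0.00285

Differences from BH-01: to BH-02 (Δx, Δy, Δh) = (155, 195, +0.70); to BH-03 = (155, 175, +0.65).
Determinant of the coordinate differences = 155·175 − 155·195 = -3100.
∂h/∂x = [(+0.70)·175 − (+0.65)·195] / -3100 = +0.001371
∂h/∂y = [155·(+0.65) − 155·(+0.70)] / -3100 = +0.002500
|∇h| = √(0.001371² + 0.002500²) = 0.002851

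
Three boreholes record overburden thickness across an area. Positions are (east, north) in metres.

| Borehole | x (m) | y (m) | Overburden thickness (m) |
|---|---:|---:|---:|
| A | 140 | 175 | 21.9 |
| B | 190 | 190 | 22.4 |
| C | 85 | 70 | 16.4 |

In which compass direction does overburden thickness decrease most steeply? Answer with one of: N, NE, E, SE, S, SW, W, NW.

S

Differences from A: to B (Δx, Δy, Δh) = (50, 15, +0.5); to C = (-55, -105, -5.5).
Determinant of the coordinate differences = 50·(-105) − (-55)·15 = -4425.
∂d/∂x = [(+0.5)·(-105) − (-5.5)·15] / -4425 = -0.006780
∂d/∂y = [50·(-5.5) − (-55)·(+0.5)] / -4425 = +0.05593
Steepest decrease is along −∇f = (+0.006780 E, -0.05593 N) → south.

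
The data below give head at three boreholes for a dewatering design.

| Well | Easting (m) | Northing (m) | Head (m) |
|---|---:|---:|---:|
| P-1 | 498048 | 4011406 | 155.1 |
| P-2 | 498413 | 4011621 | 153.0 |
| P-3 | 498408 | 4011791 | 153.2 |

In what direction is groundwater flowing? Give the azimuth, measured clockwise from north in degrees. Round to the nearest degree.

099°

Differences from P-1: to P-2 (Δx, Δy, Δh) = (365, 215, -2.1); to P-3 = (360, 385, -1.9).
Determinant of the coordinate differences = 365·385 − 360·215 = 63125.
∂h/∂x = [(-2.1)·385 − (-1.9)·215] / 63125 = -0.006337
∂h/∂y = [365·(-1.9) − 360·(-2.1)] / 63125 = +0.0009901
Flow direction (−∇h) has components (+0.006337 E, -0.0009901 N).
Azimuth = atan2(E, N) = atan2(+0.006337, -0.0009901) = 98.9° ≈ 099°.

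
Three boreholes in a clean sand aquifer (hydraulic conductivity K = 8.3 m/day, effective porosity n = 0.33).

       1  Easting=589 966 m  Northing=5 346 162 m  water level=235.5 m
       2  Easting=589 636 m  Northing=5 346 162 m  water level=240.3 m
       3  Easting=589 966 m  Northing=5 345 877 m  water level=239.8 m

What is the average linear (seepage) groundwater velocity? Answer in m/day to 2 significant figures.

0.53 m/day

∂h/∂x = (240.3 − 235.5) / (589636 − 589966) = -0.01455
∂h/∂y = (239.8 − 235.5) / (5345877 − 5346162) = -0.01509
|∇h| = √(-0.01455² + -0.01509²) = 0.02096
Seepage velocity v = K·i/n = 8.3 × 0.02096 / 0.33 = 0.5272 m/day.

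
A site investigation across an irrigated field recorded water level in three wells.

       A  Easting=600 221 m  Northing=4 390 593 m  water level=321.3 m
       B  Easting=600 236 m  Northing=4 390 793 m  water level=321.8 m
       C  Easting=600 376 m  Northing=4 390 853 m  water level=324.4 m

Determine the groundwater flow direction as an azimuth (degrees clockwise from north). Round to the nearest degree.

266°

Taking A as reference: B−A = (15, 200, +0.5); C−A = (155, 260, +3.1).
Solve a·Δx + b·Δy = Δh: det = 15·260 − 155·200 = -27100.
∂h/∂x = [(+0.5)·260 − (+3.1)·200] / -27100 = +0.01808
∂h/∂y = [15·(+3.1) − 155·(+0.5)] / -27100 = +0.001144
Flow direction (−∇h) has components (-0.01808 E, -0.001144 N).
Azimuth = atan2(E, N) = atan2(-0.01808, -0.001144) = 266.4° ≈ 266°.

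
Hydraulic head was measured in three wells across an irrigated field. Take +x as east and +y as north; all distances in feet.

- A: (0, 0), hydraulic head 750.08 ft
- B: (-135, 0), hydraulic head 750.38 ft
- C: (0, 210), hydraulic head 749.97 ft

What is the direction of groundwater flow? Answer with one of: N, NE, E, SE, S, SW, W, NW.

∂h/∂x = (750.38 − 750.08) / (-135 − 0) = -0.002222
∂h/∂y = (749.97 − 750.08) / (210 − 0) = -0.0005238
Flow = −∇h = (+0.002222 east, +0.0005238 north), which points east.

E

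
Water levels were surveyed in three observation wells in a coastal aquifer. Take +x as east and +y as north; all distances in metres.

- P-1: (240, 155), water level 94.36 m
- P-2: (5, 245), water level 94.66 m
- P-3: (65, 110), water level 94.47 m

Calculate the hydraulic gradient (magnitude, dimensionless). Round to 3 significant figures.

0.00135

Differences from P-1: to P-2 (Δx, Δy, Δh) = (-235, 90, +0.30); to P-3 = (-175, -45, +0.11).
Solve a·Δx + b·Δy = Δh: det = (-235)·(-45) − (-175)·90 = 26325.
∂h/∂x = [(+0.30)·(-45) − (+0.11)·90] / 26325 = -0.0008889
∂h/∂y = [(-235)·(+0.11) − (-175)·(+0.30)] / 26325 = +0.001012
|∇h| = √(-0.0008889² + 0.001012²) = 0.001347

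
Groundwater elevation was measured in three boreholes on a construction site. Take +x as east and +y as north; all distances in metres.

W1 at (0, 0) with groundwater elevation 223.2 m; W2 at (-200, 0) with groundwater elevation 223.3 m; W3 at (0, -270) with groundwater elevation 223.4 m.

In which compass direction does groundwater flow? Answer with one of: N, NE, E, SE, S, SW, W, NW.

∂h/∂x = (223.3 − 223.2) / (-200 − 0) = -0.0005000
∂h/∂y = (223.4 − 223.2) / (-270 − 0) = -0.0007407
Flow = −∇h = (+0.0005000 east, +0.0007407 north), which points northeast.

NE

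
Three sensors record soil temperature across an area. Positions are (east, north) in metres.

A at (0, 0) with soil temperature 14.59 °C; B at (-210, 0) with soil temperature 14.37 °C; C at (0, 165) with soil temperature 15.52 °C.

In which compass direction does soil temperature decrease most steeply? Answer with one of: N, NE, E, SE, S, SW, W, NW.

S

∂T/∂x = (14.37 − 14.59) / (-210 − 0) = +0.001048
∂T/∂y = (15.52 − 14.59) / (165 − 0) = +0.005636
Steepest decrease is along −∇f = (-0.001048 E, -0.005636 N) → south.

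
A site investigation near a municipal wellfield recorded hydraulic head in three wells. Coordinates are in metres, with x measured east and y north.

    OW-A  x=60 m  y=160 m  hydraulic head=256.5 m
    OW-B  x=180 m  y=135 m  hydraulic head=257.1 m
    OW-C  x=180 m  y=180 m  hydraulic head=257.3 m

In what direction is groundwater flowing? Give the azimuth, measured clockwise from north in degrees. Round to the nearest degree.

Differences from OW-A: to OW-B (Δx, Δy, Δh) = (120, -25, +0.6); to OW-C = (120, 20, +0.8).
Determinant of the coordinate differences = 120·20 − 120·(-25) = 5400.
∂h/∂x = [(+0.6)·20 − (+0.8)·(-25)] / 5400 = +0.005926
∂h/∂y = [120·(+0.8) − 120·(+0.6)] / 5400 = +0.004444
Flow direction (−∇h) has components (-0.005926 E, -0.004444 N).
Azimuth = atan2(E, N) = atan2(-0.005926, -0.004444) = 233.1° ≈ 233°.

233°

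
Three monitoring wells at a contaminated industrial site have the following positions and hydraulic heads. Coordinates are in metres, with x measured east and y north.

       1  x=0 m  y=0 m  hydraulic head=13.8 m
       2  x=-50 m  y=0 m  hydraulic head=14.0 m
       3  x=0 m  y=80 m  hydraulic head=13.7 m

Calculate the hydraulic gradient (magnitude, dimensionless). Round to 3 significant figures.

∂h/∂x = (14.0 − 13.8) / (-50 − 0) = -0.004000
∂h/∂y = (13.7 − 13.8) / (80 − 0) = -0.001250
|∇h| = √(-0.004000² + -0.001250²) = 0.004191

0.00419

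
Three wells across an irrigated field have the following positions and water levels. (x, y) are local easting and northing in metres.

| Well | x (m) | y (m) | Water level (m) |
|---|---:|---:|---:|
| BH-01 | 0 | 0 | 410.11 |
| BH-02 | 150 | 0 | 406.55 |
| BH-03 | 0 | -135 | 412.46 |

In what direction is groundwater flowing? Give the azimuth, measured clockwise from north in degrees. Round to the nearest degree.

∂h/∂x = (406.55 − 410.11) / (150 − 0) = -0.02373
∂h/∂y = (412.46 − 410.11) / (-135 − 0) = -0.01741
Flow direction (−∇h) has components (+0.02373 E, +0.01741 N).
Azimuth = atan2(E, N) = atan2(+0.02373, +0.01741) = 53.7° ≈ 054°.

054°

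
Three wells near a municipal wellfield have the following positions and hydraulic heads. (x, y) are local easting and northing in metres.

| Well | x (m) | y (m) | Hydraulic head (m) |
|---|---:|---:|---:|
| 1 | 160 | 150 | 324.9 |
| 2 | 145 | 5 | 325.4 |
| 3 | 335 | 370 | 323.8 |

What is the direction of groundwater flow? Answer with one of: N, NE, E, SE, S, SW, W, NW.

NE

Three-point gradient (reference 1): Δ to 2 = (-15, -145, +0.5), Δ to 3 = (175, 220, -1.1).
∂h/∂x = -0.002242, ∂h/∂y = -0.003216 (det = 22075).
Flow = −∇h = (+0.002242 east, +0.003216 north), which points northeast.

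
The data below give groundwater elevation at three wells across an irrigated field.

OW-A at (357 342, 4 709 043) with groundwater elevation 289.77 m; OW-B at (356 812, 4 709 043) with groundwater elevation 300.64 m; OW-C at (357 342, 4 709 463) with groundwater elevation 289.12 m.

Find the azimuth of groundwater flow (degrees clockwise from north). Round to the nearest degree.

∂h/∂x = (300.64 − 289.77) / (356812 − 357342) = -0.02051
∂h/∂y = (289.12 − 289.77) / (4709463 − 4709043) = -0.001548
Flow direction (−∇h) has components (+0.02051 E, +0.001548 N).
Azimuth = atan2(E, N) = atan2(+0.02051, +0.001548) = 85.7° ≈ 086°.

086°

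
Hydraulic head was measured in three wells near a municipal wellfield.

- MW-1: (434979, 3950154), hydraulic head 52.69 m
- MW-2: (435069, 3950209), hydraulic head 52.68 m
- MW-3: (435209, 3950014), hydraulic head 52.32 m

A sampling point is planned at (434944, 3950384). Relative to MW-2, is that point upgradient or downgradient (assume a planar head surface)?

Taking MW-1 as reference: MW-2−MW-1 = (90, 55, -0.01); MW-3−MW-1 = (230, -140, -0.37).
Solve a·Δx + b·Δy = Δh: det = 90·(-140) − 230·55 = -25250.
∂h/∂x = [(-0.01)·(-140) − (-0.37)·55] / -25250 = -0.0008614
∂h/∂y = [90·(-0.37) − 230·(-0.01)] / -25250 = +0.001228
Head at (434944, 3950384) = 52.69 + (-0.0008614)·(-35) + (+0.001228)·(230) = 53.00 m.
That is higher than the 52.68 m at MW-2, so the point is upgradient.

upgradient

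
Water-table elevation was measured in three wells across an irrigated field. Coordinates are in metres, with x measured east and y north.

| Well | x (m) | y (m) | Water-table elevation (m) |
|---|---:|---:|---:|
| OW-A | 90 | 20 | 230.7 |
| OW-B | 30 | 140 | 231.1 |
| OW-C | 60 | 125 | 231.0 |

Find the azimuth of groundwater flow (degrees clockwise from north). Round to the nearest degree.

135°

Three-point gradient (reference OW-A): Δ to OW-B = (-60, 120, +0.4), Δ to OW-C = (-30, 105, +0.3).
∂h/∂x = -0.002222, ∂h/∂y = +0.002222 (det = -2700).
Flow direction (−∇h) has components (+0.002222 E, -0.002222 N).
Azimuth = atan2(E, N) = atan2(+0.002222, -0.002222) = 135.0° ≈ 135°.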